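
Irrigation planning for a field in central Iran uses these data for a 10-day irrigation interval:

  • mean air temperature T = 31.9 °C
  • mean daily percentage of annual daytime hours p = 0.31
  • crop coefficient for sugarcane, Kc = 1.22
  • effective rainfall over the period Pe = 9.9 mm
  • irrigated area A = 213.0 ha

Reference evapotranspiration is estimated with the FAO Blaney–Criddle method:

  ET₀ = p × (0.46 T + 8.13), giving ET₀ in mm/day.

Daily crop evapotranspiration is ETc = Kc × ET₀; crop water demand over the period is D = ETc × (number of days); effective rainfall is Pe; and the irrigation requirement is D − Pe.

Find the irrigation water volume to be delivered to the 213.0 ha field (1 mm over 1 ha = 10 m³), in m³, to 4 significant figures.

162600 m³

ET₀ = 0.31 × (0.46 × 31.9 + 8.13) = 0.31 × 22.804 = 7.0692 mm/d
ETc = Kc × ET₀ = 1.22 × 7.0692 = 8.6244 mm/d
Crop demand D = ETc × 10 d = 8.6244 × 10 = 86.244 mm
D − Pe = 86.244 − 9.9 = 76.344 mm
Volume = 76.344 mm × 213.0 ha × 10 = 162612.7 m³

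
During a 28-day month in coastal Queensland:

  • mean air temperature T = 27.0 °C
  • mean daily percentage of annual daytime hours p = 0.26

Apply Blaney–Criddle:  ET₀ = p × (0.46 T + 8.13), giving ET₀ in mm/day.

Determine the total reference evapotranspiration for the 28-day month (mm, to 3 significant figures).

150 mm

ET₀ = 0.26 × (0.46 × 27.0 + 8.13) = 0.26 × 20.550 = 5.3430 mm/d
Monthly total = 5.3430 × 28 = 149.604 mm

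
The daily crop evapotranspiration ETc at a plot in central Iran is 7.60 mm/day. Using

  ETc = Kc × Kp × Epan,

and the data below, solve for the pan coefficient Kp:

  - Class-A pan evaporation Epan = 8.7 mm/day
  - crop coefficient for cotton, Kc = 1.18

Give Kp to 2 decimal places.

ETc = Kc × Kp × Epan  ⇒  Kp = ETc / (Kc × Epan)
Kp = 7.60 / (1.18 × 8.7) = 7.60 / 10.266 = 0.7403

0.74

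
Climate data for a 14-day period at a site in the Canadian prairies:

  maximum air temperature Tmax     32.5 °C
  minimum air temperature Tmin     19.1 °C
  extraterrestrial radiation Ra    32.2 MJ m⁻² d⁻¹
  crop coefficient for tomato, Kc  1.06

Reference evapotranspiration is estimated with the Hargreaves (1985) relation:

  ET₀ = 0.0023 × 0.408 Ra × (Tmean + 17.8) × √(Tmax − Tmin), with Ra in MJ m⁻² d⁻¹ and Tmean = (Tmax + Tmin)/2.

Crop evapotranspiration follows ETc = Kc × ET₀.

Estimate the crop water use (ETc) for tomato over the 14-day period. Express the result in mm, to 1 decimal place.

71.6 mm

Tmean = (32.5 + 19.1)/2 = 25.80 °C
0.408 Ra = 0.408 × 32.2 = 13.1376 mm/d equivalent
ET₀ = 0.0023 × 13.1376 × (25.80 + 17.8) × √13.4 = 0.0023 × 13.1376 × 43.60 × 3.6606 = 4.8226 mm/d
ETc = Kc × ET₀ = 1.06 × 4.8226 = 5.1120 mm/d
Over 14 days: 5.1120 × 14 = 71.568 mm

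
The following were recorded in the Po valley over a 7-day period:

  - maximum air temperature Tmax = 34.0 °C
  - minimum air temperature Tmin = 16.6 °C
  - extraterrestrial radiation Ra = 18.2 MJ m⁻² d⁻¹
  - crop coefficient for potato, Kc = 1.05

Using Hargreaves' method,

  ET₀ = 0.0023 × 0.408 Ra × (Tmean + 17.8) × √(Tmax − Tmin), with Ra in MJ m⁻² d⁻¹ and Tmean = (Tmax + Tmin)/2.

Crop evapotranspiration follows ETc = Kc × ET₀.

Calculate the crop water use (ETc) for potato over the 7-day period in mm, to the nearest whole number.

Tmean = (34.0 + 16.6)/2 = 25.30 °C
0.408 Ra = 0.408 × 18.2 = 7.4256 mm/d equivalent
ET₀ = 0.0023 × 7.4256 × (25.30 + 17.8) × √17.4 = 0.0023 × 7.4256 × 43.10 × 4.1713 = 3.0705 mm/d
ETc = Kc × ET₀ = 1.05 × 3.0705 = 3.2240 mm/d
Over 7 days: 3.2240 × 7 = 22.568 mm

23 mm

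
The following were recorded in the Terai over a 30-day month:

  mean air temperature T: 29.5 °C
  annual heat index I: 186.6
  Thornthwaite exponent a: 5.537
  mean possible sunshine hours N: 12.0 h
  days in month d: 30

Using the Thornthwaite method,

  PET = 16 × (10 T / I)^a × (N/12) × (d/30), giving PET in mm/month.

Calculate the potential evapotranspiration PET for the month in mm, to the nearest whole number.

10T/I = 10 × 29.5 / 186.6 = 1.5809
(10T/I)^a = 1.5809^5.537 = 12.6280
Uncorrected PET = 16 × 12.6280 = 202.048 mm
Correction = (N/12)(d/30) = (12.0/12)(30/30) = 1.0000
PET = 202.048 × 1.0000 = 202.048 mm/month

202 mm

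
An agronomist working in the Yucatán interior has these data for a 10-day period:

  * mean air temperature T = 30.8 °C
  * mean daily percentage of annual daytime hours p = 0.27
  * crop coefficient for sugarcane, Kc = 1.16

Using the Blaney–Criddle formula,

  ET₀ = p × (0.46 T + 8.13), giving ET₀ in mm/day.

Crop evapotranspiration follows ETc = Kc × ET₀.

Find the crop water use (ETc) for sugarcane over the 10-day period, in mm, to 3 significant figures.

ET₀ = 0.27 × (0.46 × 30.8 + 8.13) = 0.27 × 22.298 = 6.0205 mm/d
ETc = Kc × ET₀ = 1.16 × 6.0205 = 6.9838 mm/d
Over 10 days: 6.9838 × 10 = 69.838 mm

69.8 mm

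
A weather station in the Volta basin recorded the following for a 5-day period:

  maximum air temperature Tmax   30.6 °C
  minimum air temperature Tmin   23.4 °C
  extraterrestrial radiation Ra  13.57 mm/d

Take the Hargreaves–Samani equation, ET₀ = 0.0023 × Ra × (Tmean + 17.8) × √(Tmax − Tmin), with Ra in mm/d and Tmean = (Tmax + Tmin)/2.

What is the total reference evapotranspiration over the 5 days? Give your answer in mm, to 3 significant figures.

18.8 mm

Tmean = (30.6 + 23.4)/2 = 27.00 °C
ET₀ = 0.0023 × 13.57 × (27.00 + 17.8) × √7.2 = 0.0023 × 13.57 × 44.80 × 2.6833 = 3.7519 mm/d
Over 5 days: 3.7519 × 5 = 18.760 mm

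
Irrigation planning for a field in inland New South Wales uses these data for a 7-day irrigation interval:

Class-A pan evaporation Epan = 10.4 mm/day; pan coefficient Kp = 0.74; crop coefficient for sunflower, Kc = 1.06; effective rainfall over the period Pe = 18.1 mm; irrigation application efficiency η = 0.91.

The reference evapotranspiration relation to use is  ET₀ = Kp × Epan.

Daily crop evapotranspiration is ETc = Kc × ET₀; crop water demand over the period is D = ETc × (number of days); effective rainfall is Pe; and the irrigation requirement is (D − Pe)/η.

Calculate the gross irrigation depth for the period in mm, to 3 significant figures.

ET₀ = 0.74 × 10.4 = 7.6960 mm/d
ETc = Kc × ET₀ = 1.06 × 7.6960 = 8.1578 mm/d
Crop demand D = ETc × 7 d = 8.1578 × 7 = 57.105 mm
D − Pe = 57.105 − 18.1 = 39.005 mm
Gross irrigation = 39.005 / 0.91 = 42.863 mm

42.9 mm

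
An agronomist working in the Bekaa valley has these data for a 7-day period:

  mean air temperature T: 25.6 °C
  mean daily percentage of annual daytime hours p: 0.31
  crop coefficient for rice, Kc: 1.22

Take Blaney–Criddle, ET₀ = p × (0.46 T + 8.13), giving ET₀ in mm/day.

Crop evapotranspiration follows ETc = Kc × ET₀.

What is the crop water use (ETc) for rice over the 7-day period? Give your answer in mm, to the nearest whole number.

53 mm

ET₀ = 0.31 × (0.46 × 25.6 + 8.13) = 0.31 × 19.906 = 6.1709 mm/d
ETc = Kc × ET₀ = 1.22 × 6.1709 = 7.5285 mm/d
Over 7 days: 7.5285 × 7 = 52.700 mm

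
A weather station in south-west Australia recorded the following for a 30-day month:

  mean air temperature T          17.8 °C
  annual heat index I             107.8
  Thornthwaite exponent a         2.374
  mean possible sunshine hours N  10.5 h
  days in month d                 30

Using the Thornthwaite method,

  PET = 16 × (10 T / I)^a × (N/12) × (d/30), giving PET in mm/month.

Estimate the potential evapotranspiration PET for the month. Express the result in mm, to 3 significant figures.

46.0 mm

10T/I = 10 × 17.8 / 107.8 = 1.6512
(10T/I)^a = 1.6512^2.374 = 3.2889
Uncorrected PET = 16 × 3.2889 = 52.622 mm
Correction = (N/12)(d/30) = (10.5/12)(30/30) = 0.8750
PET = 52.622 × 0.8750 = 46.044 mm/month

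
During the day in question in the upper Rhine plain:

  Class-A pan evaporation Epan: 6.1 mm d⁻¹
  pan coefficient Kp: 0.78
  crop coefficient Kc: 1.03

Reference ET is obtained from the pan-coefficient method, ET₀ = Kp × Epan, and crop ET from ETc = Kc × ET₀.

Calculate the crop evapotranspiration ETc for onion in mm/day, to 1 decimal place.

4.9 mm/day

ET₀ = 0.78 × 6.1 = 4.7580 mm/d
ETc = Kc × ET₀ = 1.03 × 4.7580 = 4.9007 mm/d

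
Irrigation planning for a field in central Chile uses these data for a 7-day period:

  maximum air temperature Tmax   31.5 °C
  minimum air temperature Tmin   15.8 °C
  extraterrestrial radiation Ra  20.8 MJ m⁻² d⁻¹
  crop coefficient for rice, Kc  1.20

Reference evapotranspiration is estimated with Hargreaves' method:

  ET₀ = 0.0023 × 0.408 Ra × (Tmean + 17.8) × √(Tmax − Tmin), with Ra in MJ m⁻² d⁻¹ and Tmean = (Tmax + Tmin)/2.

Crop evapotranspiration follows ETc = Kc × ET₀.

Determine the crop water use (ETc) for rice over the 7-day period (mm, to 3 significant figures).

26.9 mm

Tmean = (31.5 + 15.8)/2 = 23.65 °C
0.408 Ra = 0.408 × 20.8 = 8.4864 mm/d equivalent
ET₀ = 0.0023 × 8.4864 × (23.65 + 17.8) × √15.7 = 0.0023 × 8.4864 × 41.45 × 3.9623 = 3.2057 mm/d
ETc = Kc × ET₀ = 1.20 × 3.2057 = 3.8468 mm/d
Over 7 days: 3.8468 × 7 = 26.928 mm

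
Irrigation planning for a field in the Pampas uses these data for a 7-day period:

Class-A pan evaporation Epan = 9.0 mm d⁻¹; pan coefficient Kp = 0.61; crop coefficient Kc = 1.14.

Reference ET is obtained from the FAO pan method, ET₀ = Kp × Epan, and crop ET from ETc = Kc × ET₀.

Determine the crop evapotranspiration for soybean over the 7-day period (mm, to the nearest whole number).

ET₀ = 0.61 × 9.0 = 5.4900 mm/d
ETc = Kc × ET₀ = 1.14 × 5.4900 = 6.2586 mm/d
Over 7 days: 6.2586 × 7 = 43.810 mm

44 mm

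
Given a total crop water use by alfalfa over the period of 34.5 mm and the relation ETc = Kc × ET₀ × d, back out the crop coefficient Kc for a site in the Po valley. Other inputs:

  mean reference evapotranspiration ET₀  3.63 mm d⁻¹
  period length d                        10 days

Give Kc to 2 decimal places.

0.95

ETc = Kc × ET₀ × d  ⇒  Kc = ETc / (ET₀ × d)
Kc = 34.5 / (3.63 × 10) = 34.5 / 36.30 = 0.9504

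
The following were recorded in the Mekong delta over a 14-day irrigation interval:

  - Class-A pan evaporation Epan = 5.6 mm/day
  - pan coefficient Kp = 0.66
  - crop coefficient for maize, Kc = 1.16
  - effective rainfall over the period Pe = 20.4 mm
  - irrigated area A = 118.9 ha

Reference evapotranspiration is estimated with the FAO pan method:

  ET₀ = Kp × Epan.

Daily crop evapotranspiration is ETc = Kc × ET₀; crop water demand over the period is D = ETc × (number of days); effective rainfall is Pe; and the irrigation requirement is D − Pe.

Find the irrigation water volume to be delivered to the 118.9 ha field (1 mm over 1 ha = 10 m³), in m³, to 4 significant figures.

47110 m³

ET₀ = 0.66 × 5.6 = 3.6960 mm/d
ETc = Kc × ET₀ = 1.16 × 3.6960 = 4.2874 mm/d
Crop demand D = ETc × 14 d = 4.2874 × 14 = 60.024 mm
D − Pe = 60.024 − 20.4 = 39.624 mm
Volume = 39.624 mm × 118.9 ha × 10 = 47112.9 m³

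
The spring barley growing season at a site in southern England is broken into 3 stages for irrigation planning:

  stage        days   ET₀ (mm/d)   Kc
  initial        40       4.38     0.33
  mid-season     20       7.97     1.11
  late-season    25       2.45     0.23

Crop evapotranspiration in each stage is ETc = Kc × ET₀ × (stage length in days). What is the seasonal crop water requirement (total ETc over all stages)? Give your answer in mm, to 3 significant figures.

249 mm

initial: 0.33 × 4.38 × 40 = 57.82 mm
mid-season: 1.11 × 7.97 × 20 = 176.93 mm
late-season: 0.23 × 2.45 × 25 = 14.09 mm
Seasonal total = 248.84 mm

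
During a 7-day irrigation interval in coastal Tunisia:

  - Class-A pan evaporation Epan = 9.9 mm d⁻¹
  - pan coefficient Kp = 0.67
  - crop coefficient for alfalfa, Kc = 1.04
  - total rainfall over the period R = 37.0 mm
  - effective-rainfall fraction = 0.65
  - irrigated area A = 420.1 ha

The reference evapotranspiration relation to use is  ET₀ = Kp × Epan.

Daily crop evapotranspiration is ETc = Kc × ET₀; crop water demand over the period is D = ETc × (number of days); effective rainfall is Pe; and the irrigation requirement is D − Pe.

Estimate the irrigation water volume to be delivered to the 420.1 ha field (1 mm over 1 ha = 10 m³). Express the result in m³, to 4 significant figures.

101800 m³

ET₀ = 0.67 × 9.9 = 6.6330 mm/d
ETc = Kc × ET₀ = 1.04 × 6.6330 = 6.8983 mm/d
Crop demand D = ETc × 7 d = 6.8983 × 7 = 48.288 mm
Pe = 0.65 × 37.0 = 24.050 mm
D − Pe = 48.288 − 24.050 = 24.238 mm
Volume = 24.238 mm × 420.1 ha × 10 = 101823.8 m³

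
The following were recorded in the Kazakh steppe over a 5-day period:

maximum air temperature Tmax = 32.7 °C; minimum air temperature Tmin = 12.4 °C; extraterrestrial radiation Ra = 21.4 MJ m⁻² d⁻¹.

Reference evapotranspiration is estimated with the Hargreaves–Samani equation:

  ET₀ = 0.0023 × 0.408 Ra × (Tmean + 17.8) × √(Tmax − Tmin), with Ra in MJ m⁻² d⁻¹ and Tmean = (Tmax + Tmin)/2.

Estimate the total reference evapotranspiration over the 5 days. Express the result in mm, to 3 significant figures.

18.3 mm

Tmean = (32.7 + 12.4)/2 = 22.55 °C
0.408 Ra = 0.408 × 21.4 = 8.7312 mm/d equivalent
ET₀ = 0.0023 × 8.7312 × (22.55 + 17.8) × √20.3 = 0.0023 × 8.7312 × 40.35 × 4.5056 = 3.6509 mm/d
Over 5 days: 3.6509 × 5 = 18.255 mm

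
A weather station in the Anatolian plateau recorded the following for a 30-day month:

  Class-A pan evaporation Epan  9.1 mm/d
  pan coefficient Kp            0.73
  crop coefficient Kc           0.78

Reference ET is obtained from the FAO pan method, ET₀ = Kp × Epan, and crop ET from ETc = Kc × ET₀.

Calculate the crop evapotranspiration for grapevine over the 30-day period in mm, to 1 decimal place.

155.4 mm

ET₀ = 0.73 × 9.1 = 6.6430 mm/d
ETc = Kc × ET₀ = 0.78 × 6.6430 = 5.1815 mm/d
Over 30 days: 5.1815 × 30 = 155.445 mm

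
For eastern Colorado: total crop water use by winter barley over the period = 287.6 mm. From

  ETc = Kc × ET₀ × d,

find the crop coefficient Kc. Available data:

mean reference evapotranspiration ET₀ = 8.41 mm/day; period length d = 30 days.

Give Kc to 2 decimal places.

1.14

ETc = Kc × ET₀ × d  ⇒  Kc = ETc / (ET₀ × d)
Kc = 287.6 / (8.41 × 30) = 287.6 / 252.30 = 1.1399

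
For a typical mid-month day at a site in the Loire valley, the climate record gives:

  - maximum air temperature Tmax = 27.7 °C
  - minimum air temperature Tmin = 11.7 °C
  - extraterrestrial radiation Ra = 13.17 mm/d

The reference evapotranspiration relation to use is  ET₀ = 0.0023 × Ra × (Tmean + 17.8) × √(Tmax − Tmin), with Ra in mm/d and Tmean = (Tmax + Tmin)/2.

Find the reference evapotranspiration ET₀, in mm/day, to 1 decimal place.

Tmean = (27.7 + 11.7)/2 = 19.70 °C
ET₀ = 0.0023 × 13.17 × (19.70 + 17.8) × √16.0 = 0.0023 × 13.17 × 37.50 × 4.0000 = 4.5437 mm/d

4.5 mm/day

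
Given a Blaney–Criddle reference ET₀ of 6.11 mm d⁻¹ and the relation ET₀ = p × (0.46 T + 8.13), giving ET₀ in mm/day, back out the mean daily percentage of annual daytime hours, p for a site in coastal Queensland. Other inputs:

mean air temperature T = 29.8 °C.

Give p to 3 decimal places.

p = ET₀ / (0.46 T + 8.13) = 6.11 / (0.46 × 29.8 + 8.13) = 6.11 / 21.838 = 0.2798

0.280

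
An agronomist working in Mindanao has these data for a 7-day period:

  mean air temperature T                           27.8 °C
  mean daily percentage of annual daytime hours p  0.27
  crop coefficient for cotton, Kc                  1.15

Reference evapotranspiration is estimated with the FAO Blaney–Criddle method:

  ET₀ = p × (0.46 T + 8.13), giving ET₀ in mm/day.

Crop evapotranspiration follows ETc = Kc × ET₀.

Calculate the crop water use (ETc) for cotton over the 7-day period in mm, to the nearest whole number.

ET₀ = 0.27 × (0.46 × 27.8 + 8.13) = 0.27 × 20.918 = 5.6479 mm/d
ETc = Kc × ET₀ = 1.15 × 5.6479 = 6.4951 mm/d
Over 7 days: 6.4951 × 7 = 45.466 mm

45 mm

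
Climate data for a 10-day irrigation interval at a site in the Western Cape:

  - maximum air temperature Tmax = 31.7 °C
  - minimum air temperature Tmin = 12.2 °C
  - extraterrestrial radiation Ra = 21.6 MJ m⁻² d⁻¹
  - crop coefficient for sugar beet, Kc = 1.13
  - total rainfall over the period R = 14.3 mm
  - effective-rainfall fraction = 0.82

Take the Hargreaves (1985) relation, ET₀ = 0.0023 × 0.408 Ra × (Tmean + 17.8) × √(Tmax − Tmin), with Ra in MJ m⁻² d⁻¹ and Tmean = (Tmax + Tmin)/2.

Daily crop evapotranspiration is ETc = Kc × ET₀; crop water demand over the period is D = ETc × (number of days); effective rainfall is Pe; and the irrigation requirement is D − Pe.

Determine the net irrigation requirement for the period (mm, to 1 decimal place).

Tmean = (31.7 + 12.2)/2 = 21.95 °C
0.408 Ra = 0.408 × 21.6 = 8.8128 mm/d equivalent
ET₀ = 0.0023 × 8.8128 × (21.95 + 17.8) × √19.5 = 0.0023 × 8.8128 × 39.75 × 4.4159 = 3.5579 mm/d
ETc = Kc × ET₀ = 1.13 × 3.5579 = 4.0204 mm/d
Crop demand D = ETc × 10 d = 4.0204 × 10 = 40.204 mm
Pe = 0.82 × 14.3 = 11.726 mm
D − Pe = 40.204 − 11.726 = 28.478 mm

28.5 mm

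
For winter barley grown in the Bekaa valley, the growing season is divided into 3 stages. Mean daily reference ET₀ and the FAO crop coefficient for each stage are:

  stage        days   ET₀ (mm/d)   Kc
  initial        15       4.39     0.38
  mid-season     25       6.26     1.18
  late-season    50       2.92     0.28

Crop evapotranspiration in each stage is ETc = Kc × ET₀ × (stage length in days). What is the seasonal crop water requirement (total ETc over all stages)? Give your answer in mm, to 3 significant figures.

251 mm

initial: 0.38 × 4.39 × 15 = 25.02 mm
mid-season: 1.18 × 6.26 × 25 = 184.67 mm
late-season: 0.28 × 2.92 × 50 = 40.88 mm
Seasonal total = 250.57 mm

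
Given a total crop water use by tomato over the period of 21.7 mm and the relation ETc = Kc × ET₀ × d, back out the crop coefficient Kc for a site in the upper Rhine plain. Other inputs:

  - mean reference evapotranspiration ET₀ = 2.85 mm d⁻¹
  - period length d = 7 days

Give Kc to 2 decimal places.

ETc = Kc × ET₀ × d  ⇒  Kc = ETc / (ET₀ × d)
Kc = 21.7 / (2.85 × 7) = 21.7 / 19.95 = 1.0877

1.09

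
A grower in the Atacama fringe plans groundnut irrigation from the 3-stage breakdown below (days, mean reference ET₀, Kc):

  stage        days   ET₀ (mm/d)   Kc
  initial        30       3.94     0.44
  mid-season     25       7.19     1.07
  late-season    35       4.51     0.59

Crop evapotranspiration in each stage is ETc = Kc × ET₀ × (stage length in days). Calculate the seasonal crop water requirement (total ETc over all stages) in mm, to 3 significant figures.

initial: 0.44 × 3.94 × 30 = 52.01 mm
mid-season: 1.07 × 7.19 × 25 = 192.33 mm
late-season: 0.59 × 4.51 × 35 = 93.13 mm
Seasonal total = 337.47 mm

337 mm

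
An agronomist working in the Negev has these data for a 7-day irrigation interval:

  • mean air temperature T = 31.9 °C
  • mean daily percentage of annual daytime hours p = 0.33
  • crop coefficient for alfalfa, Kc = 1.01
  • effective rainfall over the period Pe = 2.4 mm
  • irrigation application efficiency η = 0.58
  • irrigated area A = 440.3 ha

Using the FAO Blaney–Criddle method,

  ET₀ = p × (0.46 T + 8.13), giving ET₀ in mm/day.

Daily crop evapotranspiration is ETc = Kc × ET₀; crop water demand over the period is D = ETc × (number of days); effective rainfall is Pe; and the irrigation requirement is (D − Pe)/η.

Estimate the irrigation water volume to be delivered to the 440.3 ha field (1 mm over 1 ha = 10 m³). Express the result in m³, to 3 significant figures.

386000 m³

ET₀ = 0.33 × (0.46 × 31.9 + 8.13) = 0.33 × 22.804 = 7.5253 mm/d
ETc = Kc × ET₀ = 1.01 × 7.5253 = 7.6006 mm/d
Crop demand D = ETc × 7 d = 7.6006 × 7 = 53.204 mm
D − Pe = 53.204 − 2.4 = 50.804 mm
Gross irrigation = 50.804 / 0.58 = 87.593 mm
Volume = 87.593 mm × 440.3 ha × 10 = 385672.0 m³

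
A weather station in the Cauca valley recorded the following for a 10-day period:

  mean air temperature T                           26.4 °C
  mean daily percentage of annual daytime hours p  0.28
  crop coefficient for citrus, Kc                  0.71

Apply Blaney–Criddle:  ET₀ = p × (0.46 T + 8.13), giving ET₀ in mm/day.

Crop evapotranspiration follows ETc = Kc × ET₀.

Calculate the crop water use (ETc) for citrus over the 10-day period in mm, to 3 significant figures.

ET₀ = 0.28 × (0.46 × 26.4 + 8.13) = 0.28 × 20.274 = 5.6767 mm/d
ETc = Kc × ET₀ = 0.71 × 5.6767 = 4.0305 mm/d
Over 10 days: 4.0305 × 10 = 40.305 mm

40.3 mm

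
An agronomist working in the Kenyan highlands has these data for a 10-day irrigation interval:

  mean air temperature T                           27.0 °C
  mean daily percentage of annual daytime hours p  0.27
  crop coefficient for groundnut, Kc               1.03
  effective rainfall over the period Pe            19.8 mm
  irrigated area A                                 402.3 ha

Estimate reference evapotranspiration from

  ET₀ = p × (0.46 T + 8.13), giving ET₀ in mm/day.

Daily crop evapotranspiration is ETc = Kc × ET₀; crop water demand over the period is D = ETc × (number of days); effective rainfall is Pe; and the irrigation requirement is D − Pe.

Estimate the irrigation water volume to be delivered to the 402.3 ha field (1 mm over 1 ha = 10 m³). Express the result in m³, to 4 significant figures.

150300 m³

ET₀ = 0.27 × (0.46 × 27.0 + 8.13) = 0.27 × 20.550 = 5.5485 mm/d
ETc = Kc × ET₀ = 1.03 × 5.5485 = 5.7150 mm/d
Crop demand D = ETc × 10 d = 5.7150 × 10 = 57.150 mm
D − Pe = 57.150 − 19.8 = 37.350 mm
Volume = 37.350 mm × 402.3 ha × 10 = 150259.1 m³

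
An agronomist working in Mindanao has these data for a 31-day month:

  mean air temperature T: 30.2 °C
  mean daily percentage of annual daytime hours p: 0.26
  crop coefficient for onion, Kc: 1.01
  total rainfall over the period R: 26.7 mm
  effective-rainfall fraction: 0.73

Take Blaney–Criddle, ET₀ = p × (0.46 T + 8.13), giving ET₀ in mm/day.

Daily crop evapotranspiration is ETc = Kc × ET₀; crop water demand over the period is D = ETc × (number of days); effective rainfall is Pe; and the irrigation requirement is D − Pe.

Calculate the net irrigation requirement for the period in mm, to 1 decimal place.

ET₀ = 0.26 × (0.46 × 30.2 + 8.13) = 0.26 × 22.022 = 5.7257 mm/d
ETc = Kc × ET₀ = 1.01 × 5.7257 = 5.7830 mm/d
Crop demand D = ETc × 31 d = 5.7830 × 31 = 179.273 mm
Pe = 0.73 × 26.7 = 19.491 mm
D − Pe = 179.273 − 19.491 = 159.782 mm

159.8 mm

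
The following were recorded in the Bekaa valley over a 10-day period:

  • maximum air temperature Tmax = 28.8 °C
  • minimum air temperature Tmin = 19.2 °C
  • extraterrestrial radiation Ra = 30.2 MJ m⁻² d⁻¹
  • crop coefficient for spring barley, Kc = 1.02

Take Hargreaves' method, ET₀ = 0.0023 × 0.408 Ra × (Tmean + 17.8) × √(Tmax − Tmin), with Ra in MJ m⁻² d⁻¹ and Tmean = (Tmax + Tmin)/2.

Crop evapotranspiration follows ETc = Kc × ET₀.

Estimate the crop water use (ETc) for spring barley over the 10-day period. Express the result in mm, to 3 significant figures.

37.4 mm

Tmean = (28.8 + 19.2)/2 = 24.00 °C
0.408 Ra = 0.408 × 30.2 = 12.3216 mm/d equivalent
ET₀ = 0.0023 × 12.3216 × (24.00 + 17.8) × √9.6 = 0.0023 × 12.3216 × 41.80 × 3.0984 = 3.6704 mm/d
ETc = Kc × ET₀ = 1.02 × 3.6704 = 3.7438 mm/d
Over 10 days: 3.7438 × 10 = 37.438 mm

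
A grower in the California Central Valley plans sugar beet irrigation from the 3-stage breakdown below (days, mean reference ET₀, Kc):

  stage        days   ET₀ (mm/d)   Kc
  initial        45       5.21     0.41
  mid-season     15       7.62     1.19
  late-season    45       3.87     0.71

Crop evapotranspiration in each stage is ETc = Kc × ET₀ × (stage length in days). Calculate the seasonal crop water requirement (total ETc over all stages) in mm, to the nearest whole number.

initial: 0.41 × 5.21 × 45 = 96.12 mm
mid-season: 1.19 × 7.62 × 15 = 136.02 mm
late-season: 0.71 × 3.87 × 45 = 123.65 mm
Seasonal total = 355.79 mm

356 mm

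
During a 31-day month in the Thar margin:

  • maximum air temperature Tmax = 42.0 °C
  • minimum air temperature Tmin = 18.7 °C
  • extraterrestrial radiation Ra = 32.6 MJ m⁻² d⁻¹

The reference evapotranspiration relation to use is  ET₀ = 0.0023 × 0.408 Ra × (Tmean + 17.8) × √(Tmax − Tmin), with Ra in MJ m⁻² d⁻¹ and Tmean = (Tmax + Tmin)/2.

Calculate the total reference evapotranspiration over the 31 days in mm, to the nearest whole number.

Tmean = (42.0 + 18.7)/2 = 30.35 °C
0.408 Ra = 0.408 × 32.6 = 13.3008 mm/d equivalent
ET₀ = 0.0023 × 13.3008 × (30.35 + 17.8) × √23.3 = 0.0023 × 13.3008 × 48.15 × 4.8270 = 7.1102 mm/d
Over 31 days: 7.1102 × 31 = 220.416 mm

220 mm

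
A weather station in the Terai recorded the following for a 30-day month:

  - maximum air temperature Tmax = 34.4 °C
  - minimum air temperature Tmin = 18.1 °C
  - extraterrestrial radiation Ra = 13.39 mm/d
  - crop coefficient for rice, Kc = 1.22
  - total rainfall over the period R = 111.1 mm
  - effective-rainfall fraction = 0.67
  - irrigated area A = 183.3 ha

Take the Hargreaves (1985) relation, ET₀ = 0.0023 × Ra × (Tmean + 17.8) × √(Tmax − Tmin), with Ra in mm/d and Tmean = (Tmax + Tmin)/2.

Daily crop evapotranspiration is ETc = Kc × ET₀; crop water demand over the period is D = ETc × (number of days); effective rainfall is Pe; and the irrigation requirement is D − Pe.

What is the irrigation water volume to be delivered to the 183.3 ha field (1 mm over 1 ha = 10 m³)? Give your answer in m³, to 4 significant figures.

Tmean = (34.4 + 18.1)/2 = 26.25 °C
ET₀ = 0.0023 × 13.39 × (26.25 + 17.8) × √16.3 = 0.0023 × 13.39 × 44.05 × 4.0373 = 5.4770 mm/d
ETc = Kc × ET₀ = 1.22 × 5.4770 = 6.6819 mm/d
Crop demand D = ETc × 30 d = 6.6819 × 30 = 200.457 mm
Pe = 0.67 × 111.1 = 74.437 mm
D − Pe = 200.457 − 74.437 = 126.020 mm
Volume = 126.020 mm × 183.3 ha × 10 = 230994.7 m³

231000 m³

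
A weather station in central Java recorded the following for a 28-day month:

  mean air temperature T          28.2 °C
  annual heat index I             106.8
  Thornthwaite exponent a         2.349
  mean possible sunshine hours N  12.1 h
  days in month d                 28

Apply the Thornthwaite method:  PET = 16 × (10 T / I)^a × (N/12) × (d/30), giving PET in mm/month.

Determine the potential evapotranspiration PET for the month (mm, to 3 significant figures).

147 mm

10T/I = 10 × 28.2 / 106.8 = 2.6404
(10T/I)^a = 2.6404^2.349 = 9.7837
Uncorrected PET = 16 × 9.7837 = 156.539 mm
Correction = (N/12)(d/30) = (12.1/12)(28/30) = 0.9411
PET = 156.539 × 0.9411 = 147.319 mm/month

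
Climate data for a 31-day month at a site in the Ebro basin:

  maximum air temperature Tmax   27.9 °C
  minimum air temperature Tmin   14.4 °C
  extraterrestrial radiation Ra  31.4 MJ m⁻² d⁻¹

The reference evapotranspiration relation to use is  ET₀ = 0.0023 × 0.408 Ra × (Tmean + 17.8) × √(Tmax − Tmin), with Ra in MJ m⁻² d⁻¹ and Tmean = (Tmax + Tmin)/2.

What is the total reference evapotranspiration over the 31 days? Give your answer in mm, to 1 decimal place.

Tmean = (27.9 + 14.4)/2 = 21.15 °C
0.408 Ra = 0.408 × 31.4 = 12.8112 mm/d equivalent
ET₀ = 0.0023 × 12.8112 × (21.15 + 17.8) × √13.5 = 0.0023 × 12.8112 × 38.95 × 3.6742 = 4.2168 mm/d
Over 31 days: 4.2168 × 31 = 130.721 mm

130.7 mm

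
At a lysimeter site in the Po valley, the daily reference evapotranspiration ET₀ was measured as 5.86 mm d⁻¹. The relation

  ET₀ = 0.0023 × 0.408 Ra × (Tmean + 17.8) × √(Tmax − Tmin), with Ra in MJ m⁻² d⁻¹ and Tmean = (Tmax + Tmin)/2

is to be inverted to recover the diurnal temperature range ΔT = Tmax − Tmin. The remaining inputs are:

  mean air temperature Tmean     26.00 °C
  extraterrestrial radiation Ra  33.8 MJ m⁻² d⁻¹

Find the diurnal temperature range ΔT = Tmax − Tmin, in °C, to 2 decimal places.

√ΔT = ET₀ / [0.0023 × 0.408 × Ra × (Tmean+17.8)] = 5.86 / (0.0023 × 13.7904 × 43.80) = 4.2181
ΔT = 4.2181² = 17.792 °C

17.79 °C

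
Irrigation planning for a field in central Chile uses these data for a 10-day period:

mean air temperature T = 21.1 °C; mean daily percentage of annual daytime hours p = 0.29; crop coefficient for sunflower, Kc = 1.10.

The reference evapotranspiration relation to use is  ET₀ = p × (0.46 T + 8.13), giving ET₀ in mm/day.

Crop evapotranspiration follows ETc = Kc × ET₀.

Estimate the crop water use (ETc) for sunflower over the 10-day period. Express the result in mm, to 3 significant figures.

56.9 mm

ET₀ = 0.29 × (0.46 × 21.1 + 8.13) = 0.29 × 17.836 = 5.1724 mm/d
ETc = Kc × ET₀ = 1.10 × 5.1724 = 5.6896 mm/d
Over 10 days: 5.6896 × 10 = 56.896 mm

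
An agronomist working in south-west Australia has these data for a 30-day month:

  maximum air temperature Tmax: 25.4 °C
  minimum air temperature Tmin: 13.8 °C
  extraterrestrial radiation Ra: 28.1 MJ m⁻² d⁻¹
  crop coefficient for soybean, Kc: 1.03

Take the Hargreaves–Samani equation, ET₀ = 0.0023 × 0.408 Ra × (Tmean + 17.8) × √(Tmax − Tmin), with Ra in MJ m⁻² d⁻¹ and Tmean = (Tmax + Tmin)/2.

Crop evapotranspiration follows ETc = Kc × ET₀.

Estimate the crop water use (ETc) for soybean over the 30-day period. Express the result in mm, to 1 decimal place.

103.8 mm

Tmean = (25.4 + 13.8)/2 = 19.60 °C
0.408 Ra = 0.408 × 28.1 = 11.4648 mm/d equivalent
ET₀ = 0.0023 × 11.4648 × (19.60 + 17.8) × √11.6 = 0.0023 × 11.4648 × 37.40 × 3.4059 = 3.3589 mm/d
ETc = Kc × ET₀ = 1.03 × 3.3589 = 3.4597 mm/d
Over 30 days: 3.4597 × 30 = 103.791 mm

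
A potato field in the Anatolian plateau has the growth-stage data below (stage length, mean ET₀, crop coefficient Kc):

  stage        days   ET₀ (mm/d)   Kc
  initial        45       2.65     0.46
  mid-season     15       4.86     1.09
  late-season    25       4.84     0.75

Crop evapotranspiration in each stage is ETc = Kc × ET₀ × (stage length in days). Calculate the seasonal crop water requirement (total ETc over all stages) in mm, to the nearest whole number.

225 mm

initial: 0.46 × 2.65 × 45 = 54.86 mm
mid-season: 1.09 × 4.86 × 15 = 79.46 mm
late-season: 0.75 × 4.84 × 25 = 90.75 mm
Seasonal total = 225.07 mm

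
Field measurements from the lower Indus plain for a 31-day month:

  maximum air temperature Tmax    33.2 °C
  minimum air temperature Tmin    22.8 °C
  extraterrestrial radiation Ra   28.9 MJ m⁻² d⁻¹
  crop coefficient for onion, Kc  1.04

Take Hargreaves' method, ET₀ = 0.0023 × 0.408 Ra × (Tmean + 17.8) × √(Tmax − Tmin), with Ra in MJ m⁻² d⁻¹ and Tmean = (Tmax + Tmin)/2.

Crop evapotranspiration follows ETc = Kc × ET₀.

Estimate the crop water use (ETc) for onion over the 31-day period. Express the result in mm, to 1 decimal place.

129.1 mm

Tmean = (33.2 + 22.8)/2 = 28.00 °C
0.408 Ra = 0.408 × 28.9 = 11.7912 mm/d equivalent
ET₀ = 0.0023 × 11.7912 × (28.00 + 17.8) × √10.4 = 0.0023 × 11.7912 × 45.80 × 3.2249 = 4.0056 mm/d
ETc = Kc × ET₀ = 1.04 × 4.0056 = 4.1658 mm/d
Over 31 days: 4.1658 × 31 = 129.140 mm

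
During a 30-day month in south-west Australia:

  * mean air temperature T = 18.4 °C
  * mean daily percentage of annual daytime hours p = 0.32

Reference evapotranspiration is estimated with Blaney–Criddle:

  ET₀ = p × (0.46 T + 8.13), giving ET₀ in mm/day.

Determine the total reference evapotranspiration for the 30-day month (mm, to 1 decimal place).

159.3 mm

ET₀ = 0.32 × (0.46 × 18.4 + 8.13) = 0.32 × 16.594 = 5.3101 mm/d
Monthly total = 5.3101 × 30 = 159.303 mm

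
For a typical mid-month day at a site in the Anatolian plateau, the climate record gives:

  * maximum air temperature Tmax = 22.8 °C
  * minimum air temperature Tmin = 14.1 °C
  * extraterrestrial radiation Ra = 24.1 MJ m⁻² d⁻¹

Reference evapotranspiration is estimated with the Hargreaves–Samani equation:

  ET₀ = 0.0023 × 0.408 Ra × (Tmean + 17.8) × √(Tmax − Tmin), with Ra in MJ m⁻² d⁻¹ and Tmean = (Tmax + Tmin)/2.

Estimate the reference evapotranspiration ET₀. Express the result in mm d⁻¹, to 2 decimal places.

2.42 mm d⁻¹

Tmean = (22.8 + 14.1)/2 = 18.45 °C
0.408 Ra = 0.408 × 24.1 = 9.8328 mm/d equivalent
ET₀ = 0.0023 × 9.8328 × (18.45 + 17.8) × √8.7 = 0.0023 × 9.8328 × 36.25 × 2.9496 = 2.4181 mm/d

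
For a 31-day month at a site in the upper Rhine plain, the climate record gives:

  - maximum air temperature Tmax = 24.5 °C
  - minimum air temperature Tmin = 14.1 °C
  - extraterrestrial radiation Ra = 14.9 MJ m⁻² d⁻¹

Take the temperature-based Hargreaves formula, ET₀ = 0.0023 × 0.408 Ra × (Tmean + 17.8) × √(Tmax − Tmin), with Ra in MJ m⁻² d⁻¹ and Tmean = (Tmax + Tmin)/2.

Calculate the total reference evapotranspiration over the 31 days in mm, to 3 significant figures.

Tmean = (24.5 + 14.1)/2 = 19.30 °C
0.408 Ra = 0.408 × 14.9 = 6.0792 mm/d equivalent
ET₀ = 0.0023 × 6.0792 × (19.30 + 17.8) × √10.4 = 0.0023 × 6.0792 × 37.10 × 3.2249 = 1.6729 mm/d
Over 31 days: 1.6729 × 31 = 51.860 mm

51.9 mm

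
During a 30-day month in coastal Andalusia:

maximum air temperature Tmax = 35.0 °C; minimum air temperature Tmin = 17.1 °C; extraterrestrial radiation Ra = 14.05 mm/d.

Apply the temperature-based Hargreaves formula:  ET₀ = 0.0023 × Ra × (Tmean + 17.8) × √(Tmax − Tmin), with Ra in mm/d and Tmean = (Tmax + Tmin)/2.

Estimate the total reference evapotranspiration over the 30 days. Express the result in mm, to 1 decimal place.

Tmean = (35.0 + 17.1)/2 = 26.05 °C
ET₀ = 0.0023 × 14.05 × (26.05 + 17.8) × √17.9 = 0.0023 × 14.05 × 43.85 × 4.2308 = 5.9951 mm/d
Over 30 days: 5.9951 × 30 = 179.853 mm

179.9 mm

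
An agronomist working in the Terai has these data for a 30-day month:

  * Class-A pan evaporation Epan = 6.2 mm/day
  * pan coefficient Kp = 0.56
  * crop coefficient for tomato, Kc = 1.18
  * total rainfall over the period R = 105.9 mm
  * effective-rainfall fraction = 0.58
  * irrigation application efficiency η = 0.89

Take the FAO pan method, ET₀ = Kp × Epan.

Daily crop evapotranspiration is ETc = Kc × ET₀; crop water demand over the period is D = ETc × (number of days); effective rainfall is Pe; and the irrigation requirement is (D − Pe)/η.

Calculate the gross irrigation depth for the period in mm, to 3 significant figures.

69.1 mm

ET₀ = 0.56 × 6.2 = 3.4720 mm/d
ETc = Kc × ET₀ = 1.18 × 3.4720 = 4.0970 mm/d
Crop demand D = ETc × 30 d = 4.0970 × 30 = 122.910 mm
Pe = 0.58 × 105.9 = 61.422 mm
D − Pe = 122.910 − 61.422 = 61.488 mm
Gross irrigation = 61.488 / 0.89 = 69.088 mm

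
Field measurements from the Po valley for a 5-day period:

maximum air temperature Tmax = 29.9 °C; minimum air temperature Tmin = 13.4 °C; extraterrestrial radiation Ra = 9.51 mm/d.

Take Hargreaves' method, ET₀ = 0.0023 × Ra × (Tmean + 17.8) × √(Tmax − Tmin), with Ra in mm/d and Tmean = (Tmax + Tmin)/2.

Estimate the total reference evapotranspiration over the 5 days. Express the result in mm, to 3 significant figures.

17.5 mm

Tmean = (29.9 + 13.4)/2 = 21.65 °C
ET₀ = 0.0023 × 9.51 × (21.65 + 17.8) × √16.5 = 0.0023 × 9.51 × 39.45 × 4.0620 = 3.5051 mm/d
Over 5 days: 3.5051 × 5 = 17.526 mm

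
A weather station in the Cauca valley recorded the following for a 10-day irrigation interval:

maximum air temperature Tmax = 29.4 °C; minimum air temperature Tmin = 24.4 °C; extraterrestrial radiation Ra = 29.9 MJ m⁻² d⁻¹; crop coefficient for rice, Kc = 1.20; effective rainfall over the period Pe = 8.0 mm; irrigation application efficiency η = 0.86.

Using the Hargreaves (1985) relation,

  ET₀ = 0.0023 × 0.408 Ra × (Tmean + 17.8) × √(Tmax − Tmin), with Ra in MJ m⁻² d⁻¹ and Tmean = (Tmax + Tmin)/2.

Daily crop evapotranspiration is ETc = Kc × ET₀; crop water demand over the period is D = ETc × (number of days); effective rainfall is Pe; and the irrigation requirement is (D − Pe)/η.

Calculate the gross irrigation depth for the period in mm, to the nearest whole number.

Tmean = (29.4 + 24.4)/2 = 26.90 °C
0.408 Ra = 0.408 × 29.9 = 12.1992 mm/d equivalent
ET₀ = 0.0023 × 12.1992 × (26.90 + 17.8) × √5.0 = 0.0023 × 12.1992 × 44.70 × 2.2361 = 2.8045 mm/d
ETc = Kc × ET₀ = 1.20 × 2.8045 = 3.3654 mm/d
Crop demand D = ETc × 10 d = 3.3654 × 10 = 33.654 mm
D − Pe = 33.654 − 8.0 = 25.654 mm
Gross irrigation = 25.654 / 0.86 = 29.830 mm

30 mm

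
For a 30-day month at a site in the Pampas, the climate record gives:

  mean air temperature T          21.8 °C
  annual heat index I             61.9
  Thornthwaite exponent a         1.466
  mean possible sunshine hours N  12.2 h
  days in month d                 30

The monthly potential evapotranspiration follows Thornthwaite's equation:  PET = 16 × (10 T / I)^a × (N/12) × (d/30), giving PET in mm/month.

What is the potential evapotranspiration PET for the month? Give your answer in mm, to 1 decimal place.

103.0 mm

10T/I = 10 × 21.8 / 61.9 = 3.5218
(10T/I)^a = 3.5218^1.466 = 6.3322
Uncorrected PET = 16 × 6.3322 = 101.315 mm
Correction = (N/12)(d/30) = (12.2/12)(30/30) = 1.0167
PET = 101.315 × 1.0167 = 103.007 mm/month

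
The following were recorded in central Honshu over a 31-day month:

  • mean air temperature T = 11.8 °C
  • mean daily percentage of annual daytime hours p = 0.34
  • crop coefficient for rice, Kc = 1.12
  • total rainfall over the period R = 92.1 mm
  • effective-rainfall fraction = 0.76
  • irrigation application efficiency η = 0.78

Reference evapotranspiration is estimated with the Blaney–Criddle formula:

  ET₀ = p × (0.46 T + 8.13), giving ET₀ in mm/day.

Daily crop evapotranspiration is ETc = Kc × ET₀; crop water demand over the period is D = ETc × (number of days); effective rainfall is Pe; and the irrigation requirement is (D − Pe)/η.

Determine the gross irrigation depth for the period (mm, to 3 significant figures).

115 mm

ET₀ = 0.34 × (0.46 × 11.8 + 8.13) = 0.34 × 13.558 = 4.6097 mm/d
ETc = Kc × ET₀ = 1.12 × 4.6097 = 5.1629 mm/d
Crop demand D = ETc × 31 d = 5.1629 × 31 = 160.050 mm
Pe = 0.76 × 92.1 = 69.996 mm
D − Pe = 160.050 − 69.996 = 90.054 mm
Gross irrigation = 90.054 / 0.78 = 115.454 mm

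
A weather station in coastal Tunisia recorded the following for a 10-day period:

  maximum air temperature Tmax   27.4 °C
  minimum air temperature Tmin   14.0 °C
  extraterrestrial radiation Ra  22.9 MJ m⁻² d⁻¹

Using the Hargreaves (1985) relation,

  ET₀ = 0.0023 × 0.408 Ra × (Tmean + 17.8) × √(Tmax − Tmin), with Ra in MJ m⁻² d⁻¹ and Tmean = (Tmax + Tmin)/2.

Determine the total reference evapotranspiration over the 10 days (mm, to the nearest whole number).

Tmean = (27.4 + 14.0)/2 = 20.70 °C
0.408 Ra = 0.408 × 22.9 = 9.3432 mm/d equivalent
ET₀ = 0.0023 × 9.3432 × (20.70 + 17.8) × √13.4 = 0.0023 × 9.3432 × 38.50 × 3.6606 = 3.0286 mm/d
Over 10 days: 3.0286 × 10 = 30.286 mm

30 mm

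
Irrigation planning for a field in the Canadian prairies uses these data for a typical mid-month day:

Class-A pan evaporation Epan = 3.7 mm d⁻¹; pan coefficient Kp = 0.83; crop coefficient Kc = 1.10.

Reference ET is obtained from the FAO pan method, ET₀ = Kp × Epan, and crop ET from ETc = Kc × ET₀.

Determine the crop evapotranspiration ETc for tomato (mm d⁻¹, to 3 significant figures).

3.38 mm d⁻¹

ET₀ = 0.83 × 3.7 = 3.0710 mm/d
ETc = Kc × ET₀ = 1.10 × 3.0710 = 3.3781 mm/d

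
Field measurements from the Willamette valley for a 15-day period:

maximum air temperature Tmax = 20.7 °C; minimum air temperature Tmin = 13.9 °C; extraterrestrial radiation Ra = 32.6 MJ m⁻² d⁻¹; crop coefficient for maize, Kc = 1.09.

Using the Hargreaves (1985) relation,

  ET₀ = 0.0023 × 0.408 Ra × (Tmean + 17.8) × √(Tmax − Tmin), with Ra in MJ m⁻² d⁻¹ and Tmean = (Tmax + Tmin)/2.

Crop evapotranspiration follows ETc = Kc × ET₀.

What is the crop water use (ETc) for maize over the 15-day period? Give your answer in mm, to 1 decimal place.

45.8 mm

Tmean = (20.7 + 13.9)/2 = 17.30 °C
0.408 Ra = 0.408 × 32.6 = 13.3008 mm/d equivalent
ET₀ = 0.0023 × 13.3008 × (17.30 + 17.8) × √6.8 = 0.0023 × 13.3008 × 35.10 × 2.6077 = 2.8001 mm/d
ETc = Kc × ET₀ = 1.09 × 2.8001 = 3.0521 mm/d
Over 15 days: 3.0521 × 15 = 45.782 mm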